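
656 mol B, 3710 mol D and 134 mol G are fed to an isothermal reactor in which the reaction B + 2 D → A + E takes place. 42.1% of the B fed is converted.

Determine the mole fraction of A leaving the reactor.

B reacted = 0.421 × 656 = 276.2 mol; ν_B = −1, so ξ = 276.2/1 = 276.2 mol.
Outlet amounts (n = n₀ + ν ξ):
  B: 656 − 1(276.2) = 379.8
  D: 3710 − 2(276.2) = 3158
  A: 0 + 1(276.2) = 276.2
  E: 0 + 1(276.2) = 276.2
  G: 134 (inert)
Total out = 4224 mol; y_A = 276.2 / 4224 = 0.06539.

0.0654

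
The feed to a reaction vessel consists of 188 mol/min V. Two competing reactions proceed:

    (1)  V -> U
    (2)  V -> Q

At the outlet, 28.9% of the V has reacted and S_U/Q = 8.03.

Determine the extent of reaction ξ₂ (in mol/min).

ξ₂ = 6.02 mol/min

Conversion of V: V consumed = 0.289 × 188 = 54.33 mol/min = 1ξ₁ + 1ξ₂.
Selectivity: 1ξ₁ / (1ξ₂) = 8.03 → ξ₁ = 8.03 ξ₂.
Substitute: (1·8.03 + 1) ξ₂ = 54.33 → ξ₂ = 6.017 mol/min, ξ₁ = 48.32 mol/min.
Outlet amounts (n = n₀ + Σ ν·ξ):
  V: 188 − 1(48.32) − 1(6.017) = 133.7
  U: 0 + 1(48.32) = 48.32
  Q: 0 + 1(6.017) = 6.017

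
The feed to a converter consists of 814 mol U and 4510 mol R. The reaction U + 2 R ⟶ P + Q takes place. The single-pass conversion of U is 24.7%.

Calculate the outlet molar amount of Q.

U reacted = 0.247 × 814 = 201.1 mol; ν_U = −1, so ξ = 201.1/1 = 201.1 mol.
Outlet amounts (n = n₀ + ν ξ):
  U: 814 − 1(201.1) = 612.9
  R: 4510 − 2(201.1) = 4108
  P: 0 + 1(201.1) = 201.1
  Q: 0 + 1(201.1) = 201.1

201 mol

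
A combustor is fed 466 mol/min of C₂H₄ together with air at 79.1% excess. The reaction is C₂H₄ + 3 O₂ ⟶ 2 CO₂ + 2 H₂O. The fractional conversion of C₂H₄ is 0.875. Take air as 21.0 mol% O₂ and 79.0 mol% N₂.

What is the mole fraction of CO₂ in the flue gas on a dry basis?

Stoichiometric O₂ = 3 × 466 = 1398 mol/min; O₂ fed = 1398 × 1.791 = 2504 mol/min.
N₂ fed = 2504 × 79/21 = 9419 mol/min.
Fuel reacted = 0.875 × 466 → ξ = 407.8 mol/min.
Outlet (n = n₀ + ν ξ):
  C₂H₄: 466 − 1(407.8) = 58.25
  O₂: 2504 − 3(407.8) = 1281
  N₂: 9419 (inert)
  CO₂: 0 + 2(407.8) = 815.5
  H₂O: 0 + 2(407.8) = 815.5
Dry total = 11570 mol/min; y_CO₂ (dry) = 815.5 / 11570 = 0.07046.

0.0705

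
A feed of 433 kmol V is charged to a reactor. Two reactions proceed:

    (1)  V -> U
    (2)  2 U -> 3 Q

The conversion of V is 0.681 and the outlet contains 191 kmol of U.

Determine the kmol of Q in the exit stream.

156 kmol

Conversion of V: V consumed = 1ξ₁ = 0.681 × 433 → ξ₁ = 294.9 kmol.
U balance: n_U = 0 + 1ξ₁ − 2ξ₂ = 191 → ξ₂ = (1·294.9 − 191)/2 = 51.94 kmol.
Outlet amounts (n = n₀ + Σ ν·ξ):
  V: 433 − 1(294.9) = 138.1
  U: 0 + 1(294.9) − 2(51.94) = 191
  Q: 0 + 3(51.94) = 155.8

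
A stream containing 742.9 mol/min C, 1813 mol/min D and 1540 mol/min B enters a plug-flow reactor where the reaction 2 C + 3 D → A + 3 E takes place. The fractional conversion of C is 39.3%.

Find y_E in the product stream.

C reacted = 0.393 × 742.9 = 292 mol/min; ν_C = −2, so ξ = 292/2 = 146 mol/min.
Outlet amounts (n = n₀ + ν ξ):
  C: 742.9 − 2(146) = 450.9
  D: 1813 − 3(146) = 1375
  A: 0 + 1(146) = 146
  E: 0 + 3(146) = 437.9
  B: 1540 (inert)
Total out = 3950 mol/min; y_E = 437.9 / 3950 = 0.1109.

0.111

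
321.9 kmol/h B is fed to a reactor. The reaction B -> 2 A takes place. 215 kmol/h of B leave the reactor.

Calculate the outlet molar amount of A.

For B: n = n₀ − 1ξ → 215 = 321.9 − 1ξ, giving ξ = 106.9 kmol/h.
Outlet amounts (n = n₀ + ν ξ):
  B: 321.9 − 1(106.9) = 215
  A: 0 + 2(106.9) = 213.8

214 kmol/h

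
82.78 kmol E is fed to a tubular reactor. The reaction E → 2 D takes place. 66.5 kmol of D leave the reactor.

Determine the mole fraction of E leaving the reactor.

0.427

For D: n = n₀ + 2ξ → 66.5 = 0 + 2ξ, giving ξ = 33.25 kmol.
Outlet amounts (n = n₀ + ν ξ):
  E: 82.78 − 1(33.25) = 49.53
  D: 0 + 2(33.25) = 66.5
Total out = 116 kmol; y_E = 49.53 / 116 = 0.4269.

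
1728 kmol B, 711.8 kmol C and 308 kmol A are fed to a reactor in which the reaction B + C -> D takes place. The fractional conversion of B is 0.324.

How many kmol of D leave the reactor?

B reacted = 0.324 × 1728 = 559.9 kmol; ν_B = −1, so ξ = 559.9/1 = 559.9 kmol.
Outlet amounts (n = n₀ + ν ξ):
  B: 1728 − 1(559.9) = 1168
  C: 711.8 − 1(559.9) = 151.9
  D: 0 + 1(559.9) = 559.9
  A: 308 (inert)

560 kmol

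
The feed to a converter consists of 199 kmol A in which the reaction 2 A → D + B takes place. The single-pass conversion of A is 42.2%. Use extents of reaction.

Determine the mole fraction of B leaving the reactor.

0.211

A reacted = 0.422 × 199 = 83.98 kmol; ν_A = −2, so ξ = 83.98/2 = 41.99 kmol.
Outlet amounts (n = n₀ + ν ξ):
  A: 199 − 2(41.99) = 115
  D: 0 + 1(41.99) = 41.99
  B: 0 + 1(41.99) = 41.99
Total out = 199 kmol; y_B = 41.99 / 199 = 0.211.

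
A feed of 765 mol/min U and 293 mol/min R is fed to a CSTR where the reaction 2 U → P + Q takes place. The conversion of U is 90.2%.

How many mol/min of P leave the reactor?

345 mol/min

U reacted = 0.902 × 765 = 690 mol/min; ν_U = −2, so ξ = 690/2 = 345 mol/min.
Outlet amounts (n = n₀ + ν ξ):
  U: 765 − 2(345) = 74.97
  P: 0 + 1(345) = 345
  Q: 0 + 1(345) = 345
  R: 293 (inert)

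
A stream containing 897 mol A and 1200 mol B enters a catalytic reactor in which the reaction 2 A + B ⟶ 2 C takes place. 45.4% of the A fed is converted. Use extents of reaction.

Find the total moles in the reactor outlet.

1890 mol

A reacted = 0.454 × 897 = 407.2 mol; ν_A = −2, so ξ = 407.2/2 = 203.6 mol.
Outlet amounts (n = n₀ + ν ξ):
  A: 897 − 2(203.6) = 489.8
  B: 1200 − 1(203.6) = 996.4
  C: 0 + 2(203.6) = 407.2
Total out = 489.8 + 996.4 + 407.2 = 1893 mol.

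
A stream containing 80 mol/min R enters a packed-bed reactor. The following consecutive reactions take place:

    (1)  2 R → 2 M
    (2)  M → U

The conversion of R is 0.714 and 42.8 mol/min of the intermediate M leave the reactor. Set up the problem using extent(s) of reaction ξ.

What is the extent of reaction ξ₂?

ξ₂ = 14.3 mol/min

Conversion of R: R consumed = 2ξ₁ = 0.714 × 80 → ξ₁ = 28.56 mol/min.
M balance: n_M = 0 + 2ξ₁ − 1ξ₂ = 42.8 → ξ₂ = (2·28.56 − 42.8)/1 = 14.32 mol/min.
Outlet amounts (n = n₀ + Σ ν·ξ):
  R: 80 − 2(28.56) = 22.88
  M: 0 + 2(28.56) − 1(14.32) = 42.8
  U: 0 + 1(14.32) = 14.32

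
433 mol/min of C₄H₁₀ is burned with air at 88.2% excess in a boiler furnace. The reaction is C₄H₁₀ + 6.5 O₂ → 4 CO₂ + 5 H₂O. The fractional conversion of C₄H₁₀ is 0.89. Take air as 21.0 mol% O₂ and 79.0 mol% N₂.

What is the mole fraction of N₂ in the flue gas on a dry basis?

Stoichiometric O₂ = 6.5 × 433 = 2814 mol/min; O₂ fed = 2814 × 1.882 = 5297 mol/min.
N₂ fed = 5297 × 79/21 = 19930 mol/min.
Fuel reacted = 0.89 × 433 → ξ = 385.4 mol/min.
Outlet (n = n₀ + ν ξ):
  C₄H₁₀: 433 − 1(385.4) = 47.63
  O₂: 5297 − 6.5(385.4) = 2792
  N₂: 19930 (inert)
  CO₂: 0 + 4(385.4) = 1541
  H₂O: 0 + 5(385.4) = 1927
Dry total = 24310 mol/min; y_N₂ (dry) = 19930 / 24310 = 0.8198.

0.82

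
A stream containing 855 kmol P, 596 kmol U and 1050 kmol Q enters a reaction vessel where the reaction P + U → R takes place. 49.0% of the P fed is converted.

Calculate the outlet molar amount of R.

419 kmol

P reacted = 0.49 × 855 = 418.9 kmol; ν_P = −1, so ξ = 418.9/1 = 418.9 kmol.
Outlet amounts (n = n₀ + ν ξ):
  P: 855 − 1(418.9) = 436.1
  U: 596 − 1(418.9) = 177.1
  R: 0 + 1(418.9) = 418.9
  Q: 1050 (inert)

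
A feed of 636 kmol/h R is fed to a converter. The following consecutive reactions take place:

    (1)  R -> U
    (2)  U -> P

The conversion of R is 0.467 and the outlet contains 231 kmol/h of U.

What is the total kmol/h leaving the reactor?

Conversion of R: R consumed = 1ξ₁ = 0.467 × 636 → ξ₁ = 297 kmol/h.
U balance: n_U = 0 + 1ξ₁ − 1ξ₂ = 231 → ξ₂ = (1·297 − 231)/1 = 66.01 kmol/h.
Outlet amounts (n = n₀ + Σ ν·ξ):
  R: 636 − 1(297) = 339
  U: 0 + 1(297) − 1(66.01) = 231
  P: 0 + 1(66.01) = 66.01
Total out = 339 + 231 + 66.01 = 636 kmol/h.

636 kmol/h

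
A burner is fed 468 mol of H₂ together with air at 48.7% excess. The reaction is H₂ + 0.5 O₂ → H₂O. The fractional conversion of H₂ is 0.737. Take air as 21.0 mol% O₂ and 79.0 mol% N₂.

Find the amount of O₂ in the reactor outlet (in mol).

176 mol

Stoichiometric O₂ = 0.5 × 468 = 234 mol; O₂ fed = 234 × 1.487 = 348 mol.
N₂ fed = 348 × 79/21 = 1309 mol.
Fuel reacted = 0.737 × 468 → ξ = 344.9 mol.
Outlet (n = n₀ + ν ξ):
  H₂: 468 − 1(344.9) = 123.1
  O₂: 348 − 0.5(344.9) = 175.5
  N₂: 1309 (inert)
  H₂O: 0 + 1(344.9) = 344.9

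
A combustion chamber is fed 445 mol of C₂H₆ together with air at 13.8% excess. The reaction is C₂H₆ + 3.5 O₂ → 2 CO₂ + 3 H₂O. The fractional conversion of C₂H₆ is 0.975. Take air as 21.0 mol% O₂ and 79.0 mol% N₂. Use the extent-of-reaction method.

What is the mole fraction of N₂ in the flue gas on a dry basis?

Stoichiometric O₂ = 3.5 × 445 = 1558 mol; O₂ fed = 1558 × 1.138 = 1772 mol.
N₂ fed = 1772 × 79/21 = 6668 mol.
Fuel reacted = 0.975 × 445 → ξ = 433.9 mol.
Outlet (n = n₀ + ν ξ):
  C₂H₆: 445 − 1(433.9) = 11.12
  O₂: 1772 − 3.5(433.9) = 253.9
  N₂: 6668 (inert)
  CO₂: 0 + 2(433.9) = 867.8
  H₂O: 0 + 3(433.9) = 1302
Dry total = 7800 mol; y_N₂ (dry) = 6668 / 7800 = 0.8548.

0.855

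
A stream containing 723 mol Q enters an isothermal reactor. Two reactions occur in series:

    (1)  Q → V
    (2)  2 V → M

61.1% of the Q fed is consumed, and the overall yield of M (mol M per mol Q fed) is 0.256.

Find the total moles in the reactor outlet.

538 mol

Conversion of Q: Q consumed = 1ξ₁ = 0.611 × 723 → ξ₁ = 441.8 mol.
Yield of M: 1ξ₂ / 723 = 0.256 → ξ₂ = 185.1 mol.
Outlet amounts (n = n₀ + Σ ν·ξ):
  Q: 723 − 1(441.8) = 281.2
  V: 0 + 1(441.8) − 2(185.1) = 71.58
  M: 0 + 1(185.1) = 185.1
Total out = 281.2 + 71.58 + 185.1 = 537.9 mol.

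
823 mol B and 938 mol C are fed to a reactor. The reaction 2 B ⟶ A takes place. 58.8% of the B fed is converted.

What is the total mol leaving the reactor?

B reacted = 0.588 × 823 = 483.9 mol; ν_B = −2, so ξ = 483.9/2 = 242 mol.
Outlet amounts (n = n₀ + ν ξ):
  B: 823 − 2(242) = 339.1
  A: 0 + 1(242) = 242
  C: 938 (inert)
Total out = 339.1 + 242 + 938 = 1519 mol.

1520 mol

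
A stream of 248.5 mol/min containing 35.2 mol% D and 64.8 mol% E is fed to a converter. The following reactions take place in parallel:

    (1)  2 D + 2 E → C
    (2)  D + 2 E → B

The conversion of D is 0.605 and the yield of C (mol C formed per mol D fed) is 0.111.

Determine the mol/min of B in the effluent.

Yield of C: 1ξ₁ / 87.47 = 0.111 → ξ₁ = 9.709 mol/min.
Conversion of D: 2ξ₁ + 1ξ₂ = 0.605 × 87.47 = 52.92 → ξ₂ = 33.5 mol/min.
Outlet amounts (n = n₀ + Σ ν·ξ):
  D: 87.47 − 2(9.709) − 1(33.5) = 34.55
  E: 161 − 2(9.709) − 2(33.5) = 74.61
  C: 0 + 1(9.709) = 9.709
  B: 0 + 1(33.5) = 33.5

33.5 mol/min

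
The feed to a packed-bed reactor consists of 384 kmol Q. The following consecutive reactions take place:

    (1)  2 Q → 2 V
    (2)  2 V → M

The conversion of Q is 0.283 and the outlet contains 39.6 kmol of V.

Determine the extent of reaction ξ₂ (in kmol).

Conversion of Q: Q consumed = 2ξ₁ = 0.283 × 384 → ξ₁ = 54.34 kmol.
V balance: n_V = 0 + 2ξ₁ − 2ξ₂ = 39.6 → ξ₂ = (2·54.34 − 39.6)/2 = 34.54 kmol.
Outlet amounts (n = n₀ + Σ ν·ξ):
  Q: 384 − 2(54.34) = 275.3
  V: 0 + 2(54.34) − 2(34.54) = 39.6
  M: 0 + 1(34.54) = 34.54

ξ₂ = 34.5 kmol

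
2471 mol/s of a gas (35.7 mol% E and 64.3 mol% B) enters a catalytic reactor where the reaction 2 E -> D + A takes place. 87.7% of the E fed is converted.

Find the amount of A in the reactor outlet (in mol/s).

E reacted = 0.877 × 882.1 = 773.6 mol/s; ν_E = −2, so ξ = 773.6/2 = 386.8 mol/s.
Outlet amounts (n = n₀ + ν ξ):
  E: 882.1 − 2(386.8) = 108.5
  D: 0 + 1(386.8) = 386.8
  A: 0 + 1(386.8) = 386.8
  B: 1589 (inert)

387 mol/s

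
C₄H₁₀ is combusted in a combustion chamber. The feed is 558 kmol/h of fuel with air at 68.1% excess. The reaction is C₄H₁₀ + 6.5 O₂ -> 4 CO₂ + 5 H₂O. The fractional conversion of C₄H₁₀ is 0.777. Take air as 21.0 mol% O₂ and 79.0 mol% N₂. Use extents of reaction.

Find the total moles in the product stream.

Stoichiometric O₂ = 6.5 × 558 = 3627 kmol/h; O₂ fed = 3627 × 1.681 = 6097 kmol/h.
N₂ fed = 6097 × 79/21 = 22940 kmol/h.
Fuel reacted = 0.777 × 558 → ξ = 433.6 kmol/h.
Outlet (n = n₀ + ν ξ):
  C₄H₁₀: 558 − 1(433.6) = 124.4
  O₂: 6097 − 6.5(433.6) = 3279
  N₂: 22940 (inert)
  CO₂: 0 + 4(433.6) = 1734
  H₂O: 0 + 5(433.6) = 2168
Total out = 124.4 + 3279 + 22940 + 1734 + 2168 = 30240 kmol/h.

30200 kmol/h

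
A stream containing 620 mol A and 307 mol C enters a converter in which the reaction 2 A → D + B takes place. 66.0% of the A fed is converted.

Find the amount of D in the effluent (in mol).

205 mol

A reacted = 0.66 × 620 = 409.2 mol; ν_A = −2, so ξ = 409.2/2 = 204.6 mol.
Outlet amounts (n = n₀ + ν ξ):
  A: 620 − 2(204.6) = 210.8
  D: 0 + 1(204.6) = 204.6
  B: 0 + 1(204.6) = 204.6
  C: 307 (inert)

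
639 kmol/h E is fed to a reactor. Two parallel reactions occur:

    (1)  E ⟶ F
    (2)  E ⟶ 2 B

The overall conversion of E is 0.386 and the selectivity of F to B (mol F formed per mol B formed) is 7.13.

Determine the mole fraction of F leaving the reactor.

0.352

Conversion of E: E consumed = 0.386 × 639 = 246.7 kmol/h = 1ξ₁ + 1ξ₂.
Selectivity: 1ξ₁ / (2ξ₂) = 7.13 → ξ₁ = 14.26 ξ₂.
Substitute: (1·14.26 + 1) ξ₂ = 246.7 → ξ₂ = 16.16 kmol/h, ξ₁ = 230.5 kmol/h.
Outlet amounts (n = n₀ + Σ ν·ξ):
  E: 639 − 1(230.5) − 1(16.16) = 392.3
  F: 0 + 1(230.5) = 230.5
  B: 0 + 2(16.16) = 32.33
Total out = 655.2 kmol/h; y_F = 230.5 / 655.2 = 0.3518.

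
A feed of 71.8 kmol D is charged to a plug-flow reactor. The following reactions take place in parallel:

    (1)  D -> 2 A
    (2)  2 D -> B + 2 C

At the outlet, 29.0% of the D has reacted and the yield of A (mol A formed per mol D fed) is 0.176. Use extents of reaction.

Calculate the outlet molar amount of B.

7.25 kmol

Yield of A: 2ξ₁ / 71.8 = 0.176 → ξ₁ = 6.318 kmol.
Conversion of D: 1ξ₁ + 2ξ₂ = 0.29 × 71.8 = 20.82 → ξ₂ = 7.252 kmol.
Outlet amounts (n = n₀ + Σ ν·ξ):
  D: 71.8 − 1(6.318) − 2(7.252) = 50.98
  A: 0 + 2(6.318) = 12.64
  B: 0 + 1(7.252) = 7.252
  C: 0 + 2(7.252) = 14.5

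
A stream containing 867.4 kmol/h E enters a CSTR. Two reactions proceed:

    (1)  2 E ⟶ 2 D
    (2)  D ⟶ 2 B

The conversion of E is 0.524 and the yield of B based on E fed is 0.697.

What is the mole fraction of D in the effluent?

Conversion of E: E consumed = 2ξ₁ = 0.524 × 867.4 → ξ₁ = 227.3 kmol/h.
Yield of B: 2ξ₂ / 867.4 = 0.697 → ξ₂ = 302.3 kmol/h.
Outlet amounts (n = n₀ + Σ ν·ξ):
  E: 867.4 − 2(227.3) = 412.9
  D: 0 + 2(227.3) − 1(302.3) = 152.2
  B: 0 + 2(302.3) = 604.6
Total out = 1170 kmol/h; y_D = 152.2 / 1170 = 0.1301.

0.13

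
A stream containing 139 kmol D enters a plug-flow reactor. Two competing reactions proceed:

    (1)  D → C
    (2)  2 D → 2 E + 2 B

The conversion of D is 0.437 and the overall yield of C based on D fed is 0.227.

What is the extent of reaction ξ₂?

Yield of C: 1ξ₁ / 139 = 0.227 → ξ₁ = 31.55 kmol.
Conversion of D: 1ξ₁ + 2ξ₂ = 0.437 × 139 = 60.74 → ξ₂ = 14.6 kmol.
Outlet amounts (n = n₀ + Σ ν·ξ):
  D: 139 − 1(31.55) − 2(14.6) = 78.26
  C: 0 + 1(31.55) = 31.55
  E: 0 + 2(14.6) = 29.19
  B: 0 + 2(14.6) = 29.19

ξ₂ = 14.6 kmol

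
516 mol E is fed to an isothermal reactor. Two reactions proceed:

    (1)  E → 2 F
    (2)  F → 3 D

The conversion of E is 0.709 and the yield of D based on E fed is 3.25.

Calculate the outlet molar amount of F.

173 mol

Conversion of E: E consumed = 1ξ₁ = 0.709 × 516 → ξ₁ = 365.8 mol.
Yield of D: 3ξ₂ / 516 = 3.25 → ξ₂ = 559 mol.
Outlet amounts (n = n₀ + Σ ν·ξ):
  E: 516 − 1(365.8) = 150.2
  F: 0 + 2(365.8) − 1(559) = 172.7
  D: 0 + 3(559) = 1677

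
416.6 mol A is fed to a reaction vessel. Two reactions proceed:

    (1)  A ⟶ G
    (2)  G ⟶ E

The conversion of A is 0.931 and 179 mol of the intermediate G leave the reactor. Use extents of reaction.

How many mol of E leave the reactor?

Conversion of A: A consumed = 1ξ₁ = 0.931 × 416.6 → ξ₁ = 387.9 mol.
G balance: n_G = 0 + 1ξ₁ − 1ξ₂ = 179 → ξ₂ = (1·387.9 − 179)/1 = 208.9 mol.
Outlet amounts (n = n₀ + Σ ν·ξ):
  A: 416.6 − 1(387.9) = 28.75
  G: 0 + 1(387.9) − 1(208.9) = 179
  E: 0 + 1(208.9) = 208.9

209 mol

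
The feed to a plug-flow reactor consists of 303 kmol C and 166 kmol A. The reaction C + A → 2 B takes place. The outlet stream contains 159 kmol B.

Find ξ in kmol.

For B: n = n₀ + 2ξ → 159 = 0 + 2ξ, giving ξ = 79.5 kmol.
Outlet amounts (n = n₀ + ν ξ):
  C: 303 − 1(79.5) = 223.5
  A: 166 − 1(79.5) = 86.5
  B: 0 + 2(79.5) = 159

ξ = 79.5 kmol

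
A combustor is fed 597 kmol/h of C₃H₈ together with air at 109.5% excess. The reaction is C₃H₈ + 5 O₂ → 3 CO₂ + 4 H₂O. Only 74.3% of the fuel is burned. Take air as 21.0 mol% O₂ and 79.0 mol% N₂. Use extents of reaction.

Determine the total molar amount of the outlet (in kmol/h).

30800 kmol/h

Stoichiometric O₂ = 5 × 597 = 2985 kmol/h; O₂ fed = 2985 × 2.095 = 6254 kmol/h.
N₂ fed = 6254 × 79/21 = 23530 kmol/h.
Fuel reacted = 0.743 × 597 → ξ = 443.6 kmol/h.
Outlet (n = n₀ + ν ξ):
  C₃H₈: 597 − 1(443.6) = 153.4
  O₂: 6254 − 5(443.6) = 4036
  N₂: 23530 (inert)
  CO₂: 0 + 3(443.6) = 1331
  H₂O: 0 + 4(443.6) = 1774
Total out = 153.4 + 4036 + 23530 + 1331 + 1774 = 30820 kmol/h.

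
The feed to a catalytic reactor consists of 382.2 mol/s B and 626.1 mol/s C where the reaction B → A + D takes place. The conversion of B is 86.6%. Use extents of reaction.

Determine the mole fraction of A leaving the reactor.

0.247

B reacted = 0.866 × 382.2 = 331 mol/s; ν_B = −1, so ξ = 331/1 = 331 mol/s.
Outlet amounts (n = n₀ + ν ξ):
  B: 382.2 − 1(331) = 51.21
  A: 0 + 1(331) = 331
  D: 0 + 1(331) = 331
  C: 626.1 (inert)
Total out = 1339 mol/s; y_A = 331 / 1339 = 0.2471.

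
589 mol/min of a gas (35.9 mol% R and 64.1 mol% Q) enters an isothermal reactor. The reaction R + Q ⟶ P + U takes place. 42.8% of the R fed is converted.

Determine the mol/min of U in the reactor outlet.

90.5 mol/min

R reacted = 0.428 × 211.5 = 90.5 mol/min; ν_R = −1, so ξ = 90.5/1 = 90.5 mol/min.
Outlet amounts (n = n₀ + ν ξ):
  R: 211.5 − 1(90.5) = 120.9
  Q: 377.5 − 1(90.5) = 287
  P: 0 + 1(90.5) = 90.5
  U: 0 + 1(90.5) = 90.5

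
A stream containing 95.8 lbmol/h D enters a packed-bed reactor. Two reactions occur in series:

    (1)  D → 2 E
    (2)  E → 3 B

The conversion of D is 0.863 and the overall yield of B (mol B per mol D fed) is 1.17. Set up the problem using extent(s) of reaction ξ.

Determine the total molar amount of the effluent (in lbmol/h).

Conversion of D: D consumed = 1ξ₁ = 0.863 × 95.8 → ξ₁ = 82.68 lbmol/h.
Yield of B: 3ξ₂ / 95.8 = 1.17 → ξ₂ = 37.36 lbmol/h.
Outlet amounts (n = n₀ + Σ ν·ξ):
  D: 95.8 − 1(82.68) = 13.12
  E: 0 + 2(82.68) − 1(37.36) = 128
  B: 0 + 3(37.36) = 112.1
Total out = 13.12 + 128 + 112.1 = 253.2 lbmol/h.

253 lbmol/h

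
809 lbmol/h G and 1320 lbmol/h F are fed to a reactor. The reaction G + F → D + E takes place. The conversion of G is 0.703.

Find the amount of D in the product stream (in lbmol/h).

569 lbmol/h

G reacted = 0.703 × 809 = 568.7 lbmol/h; ν_G = −1, so ξ = 568.7/1 = 568.7 lbmol/h.
Outlet amounts (n = n₀ + ν ξ):
  G: 809 − 1(568.7) = 240.3
  F: 1320 − 1(568.7) = 751.3
  D: 0 + 1(568.7) = 568.7
  E: 0 + 1(568.7) = 568.7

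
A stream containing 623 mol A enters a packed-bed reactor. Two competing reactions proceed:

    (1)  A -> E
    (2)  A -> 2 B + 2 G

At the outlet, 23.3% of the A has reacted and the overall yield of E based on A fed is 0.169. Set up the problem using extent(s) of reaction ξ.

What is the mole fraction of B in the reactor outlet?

Yield of E: 1ξ₁ / 623 = 0.169 → ξ₁ = 105.3 mol.
Conversion of A: 1ξ₁ + 1ξ₂ = 0.233 × 623 = 145.2 → ξ₂ = 39.87 mol.
Outlet amounts (n = n₀ + Σ ν·ξ):
  A: 623 − 1(105.3) − 1(39.87) = 477.8
  E: 0 + 1(105.3) = 105.3
  B: 0 + 2(39.87) = 79.74
  G: 0 + 2(39.87) = 79.74
Total out = 742.6 mol; y_B = 79.74 / 742.6 = 0.1074.

0.107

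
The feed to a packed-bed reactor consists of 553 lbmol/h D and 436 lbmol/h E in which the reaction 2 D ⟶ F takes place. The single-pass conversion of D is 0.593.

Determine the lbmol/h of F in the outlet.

D reacted = 0.593 × 553 = 327.9 lbmol/h; ν_D = −2, so ξ = 327.9/2 = 164 lbmol/h.
Outlet amounts (n = n₀ + ν ξ):
  D: 553 − 2(164) = 225.1
  F: 0 + 1(164) = 164
  E: 436 (inert)

164 lbmol/h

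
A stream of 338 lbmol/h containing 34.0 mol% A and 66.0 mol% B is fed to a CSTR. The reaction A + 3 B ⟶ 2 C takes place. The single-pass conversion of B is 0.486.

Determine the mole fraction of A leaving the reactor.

B reacted = 0.486 × 223.1 = 108.4 lbmol/h; ν_B = −3, so ξ = 108.4/3 = 36.14 lbmol/h.
Outlet amounts (n = n₀ + ν ξ):
  A: 114.9 − 1(36.14) = 78.78
  B: 223.1 − 3(36.14) = 114.7
  C: 0 + 2(36.14) = 72.28
Total out = 265.7 lbmol/h; y_A = 78.78 / 265.7 = 0.2965.

0.296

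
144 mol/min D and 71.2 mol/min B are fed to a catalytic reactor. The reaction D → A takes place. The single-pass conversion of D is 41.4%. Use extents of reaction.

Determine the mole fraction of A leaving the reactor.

0.277

D reacted = 0.414 × 144 = 59.62 mol/min; ν_D = −1, so ξ = 59.62/1 = 59.62 mol/min.
Outlet amounts (n = n₀ + ν ξ):
  D: 144 − 1(59.62) = 84.38
  A: 0 + 1(59.62) = 59.62
  B: 71.2 (inert)
Total out = 215.2 mol/min; y_A = 59.62 / 215.2 = 0.277.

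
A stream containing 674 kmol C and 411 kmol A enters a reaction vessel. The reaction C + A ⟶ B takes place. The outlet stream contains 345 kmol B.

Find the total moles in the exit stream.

For B: n = n₀ + 1ξ → 345 = 0 + 1ξ, giving ξ = 345 kmol.
Outlet amounts (n = n₀ + ν ξ):
  C: 674 − 1(345) = 329
  A: 411 − 1(345) = 66
  B: 0 + 1(345) = 345
Total out = 329 + 66 + 345 = 740 kmol.

740 kmol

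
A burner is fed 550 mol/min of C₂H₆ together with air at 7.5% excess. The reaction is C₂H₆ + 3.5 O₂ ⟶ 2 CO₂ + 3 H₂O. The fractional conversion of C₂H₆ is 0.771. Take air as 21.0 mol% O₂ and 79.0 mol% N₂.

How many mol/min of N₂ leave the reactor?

7780 mol/min

Stoichiometric O₂ = 3.5 × 550 = 1925 mol/min; O₂ fed = 1925 × 1.075 = 2069 mol/min.
N₂ fed = 2069 × 79/21 = 7785 mol/min.
Fuel reacted = 0.771 × 550 → ξ = 424.1 mol/min.
Outlet (n = n₀ + ν ξ):
  C₂H₆: 550 − 1(424.1) = 125.9
  O₂: 2069 − 3.5(424.1) = 585.2
  N₂: 7785 (inert)
  CO₂: 0 + 2(424.1) = 848.1
  H₂O: 0 + 3(424.1) = 1272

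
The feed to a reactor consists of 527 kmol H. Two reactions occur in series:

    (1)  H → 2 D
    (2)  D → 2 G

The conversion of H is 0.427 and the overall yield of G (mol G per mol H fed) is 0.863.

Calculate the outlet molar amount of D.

Conversion of H: H consumed = 1ξ₁ = 0.427 × 527 → ξ₁ = 225 kmol.
Yield of G: 2ξ₂ / 527 = 0.863 → ξ₂ = 227.4 kmol.
Outlet amounts (n = n₀ + Σ ν·ξ):
  H: 527 − 1(225) = 302
  D: 0 + 2(225) − 1(227.4) = 222.7
  G: 0 + 2(227.4) = 454.8

223 kmol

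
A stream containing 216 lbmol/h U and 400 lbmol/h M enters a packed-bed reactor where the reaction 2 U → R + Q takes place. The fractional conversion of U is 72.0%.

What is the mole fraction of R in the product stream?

0.126

U reacted = 0.72 × 216 = 155.5 lbmol/h; ν_U = −2, so ξ = 155.5/2 = 77.76 lbmol/h.
Outlet amounts (n = n₀ + ν ξ):
  U: 216 − 2(77.76) = 60.48
  R: 0 + 1(77.76) = 77.76
  Q: 0 + 1(77.76) = 77.76
  M: 400 (inert)
Total out = 616 lbmol/h; y_R = 77.76 / 616 = 0.1262.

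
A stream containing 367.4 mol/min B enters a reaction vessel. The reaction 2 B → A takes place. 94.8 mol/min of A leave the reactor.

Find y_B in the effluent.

For A: n = n₀ + 1ξ → 94.8 = 0 + 1ξ, giving ξ = 94.8 mol/min.
Outlet amounts (n = n₀ + ν ξ):
  B: 367.4 − 2(94.8) = 177.8
  A: 0 + 1(94.8) = 94.8
Total out = 272.6 mol/min; y_B = 177.8 / 272.6 = 0.6522.

0.652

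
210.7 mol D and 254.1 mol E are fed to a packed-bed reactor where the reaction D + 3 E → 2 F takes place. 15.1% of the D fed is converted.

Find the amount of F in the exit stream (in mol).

D reacted = 0.151 × 210.7 = 31.82 mol; ν_D = −1, so ξ = 31.82/1 = 31.82 mol.
Outlet amounts (n = n₀ + ν ξ):
  D: 210.7 − 1(31.82) = 178.9
  E: 254.1 − 3(31.82) = 158.7
  F: 0 + 2(31.82) = 63.63

63.6 mol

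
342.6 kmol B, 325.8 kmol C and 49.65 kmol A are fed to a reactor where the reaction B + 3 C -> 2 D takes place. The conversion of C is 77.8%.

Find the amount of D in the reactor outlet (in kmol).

C reacted = 0.778 × 325.8 = 253.5 kmol; ν_C = −3, so ξ = 253.5/3 = 84.49 kmol.
Outlet amounts (n = n₀ + ν ξ):
  B: 342.6 − 1(84.49) = 258.1
  C: 325.8 − 3(84.49) = 72.33
  D: 0 + 2(84.49) = 169
  A: 49.65 (inert)

169 kmol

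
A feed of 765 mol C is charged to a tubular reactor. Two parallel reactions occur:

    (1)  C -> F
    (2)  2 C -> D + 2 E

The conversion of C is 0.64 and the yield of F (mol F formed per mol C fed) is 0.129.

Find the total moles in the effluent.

Yield of F: 1ξ₁ / 765 = 0.129 → ξ₁ = 98.69 mol.
Conversion of C: 1ξ₁ + 2ξ₂ = 0.64 × 765 = 489.6 → ξ₂ = 195.5 mol.
Outlet amounts (n = n₀ + Σ ν·ξ):
  C: 765 − 1(98.69) − 2(195.5) = 275.4
  F: 0 + 1(98.69) = 98.69
  D: 0 + 1(195.5) = 195.5
  E: 0 + 2(195.5) = 390.9
Total out = 275.4 + 98.69 + 195.5 + 390.9 = 960.5 mol.

960 mol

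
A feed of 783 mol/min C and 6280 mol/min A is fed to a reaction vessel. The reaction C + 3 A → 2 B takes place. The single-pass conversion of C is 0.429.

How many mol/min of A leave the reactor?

C reacted = 0.429 × 783 = 335.9 mol/min; ν_C = −1, so ξ = 335.9/1 = 335.9 mol/min.
Outlet amounts (n = n₀ + ν ξ):
  C: 783 − 1(335.9) = 447.1
  A: 6280 − 3(335.9) = 5272
  B: 0 + 2(335.9) = 671.8

5270 mol/min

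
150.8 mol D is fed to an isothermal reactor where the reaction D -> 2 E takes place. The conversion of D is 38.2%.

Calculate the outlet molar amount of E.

D reacted = 0.382 × 150.8 = 57.61 mol; ν_D = −1, so ξ = 57.61/1 = 57.61 mol.
Outlet amounts (n = n₀ + ν ξ):
  D: 150.8 − 1(57.61) = 93.19
  E: 0 + 2(57.61) = 115.2

115 mol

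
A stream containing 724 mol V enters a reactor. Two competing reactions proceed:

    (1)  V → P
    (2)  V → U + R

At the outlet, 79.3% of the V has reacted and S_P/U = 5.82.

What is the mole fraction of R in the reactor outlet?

Conversion of V: V consumed = 0.793 × 724 = 574.1 mol = 1ξ₁ + 1ξ₂.
Selectivity: 1ξ₁ / (1ξ₂) = 5.82 → ξ₁ = 5.82 ξ₂.
Substitute: (1·5.82 + 1) ξ₂ = 574.1 → ξ₂ = 84.18 mol, ξ₁ = 489.9 mol.
Outlet amounts (n = n₀ + Σ ν·ξ):
  V: 724 − 1(489.9) − 1(84.18) = 149.9
  P: 0 + 1(489.9) = 489.9
  U: 0 + 1(84.18) = 84.18
  R: 0 + 1(84.18) = 84.18
Total out = 808.2 mol; y_R = 84.18 / 808.2 = 0.1042.

0.104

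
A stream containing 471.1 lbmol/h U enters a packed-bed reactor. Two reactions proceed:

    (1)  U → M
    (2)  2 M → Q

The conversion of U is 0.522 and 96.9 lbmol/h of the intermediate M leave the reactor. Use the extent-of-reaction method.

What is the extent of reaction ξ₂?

Conversion of U: U consumed = 1ξ₁ = 0.522 × 471.1 → ξ₁ = 245.9 lbmol/h.
M balance: n_M = 0 + 1ξ₁ − 2ξ₂ = 96.9 → ξ₂ = (1·245.9 − 96.9)/2 = 74.51 lbmol/h.
Outlet amounts (n = n₀ + Σ ν·ξ):
  U: 471.1 − 1(245.9) = 225.2
  M: 0 + 1(245.9) − 2(74.51) = 96.9
  Q: 0 + 1(74.51) = 74.51

ξ₂ = 74.5 lbmol/h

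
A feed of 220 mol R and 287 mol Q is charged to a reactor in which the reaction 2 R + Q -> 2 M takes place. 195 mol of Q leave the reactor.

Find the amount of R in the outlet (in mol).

36 mol

For Q: n = n₀ − 1ξ → 195 = 287 − 1ξ, giving ξ = 92 mol.
Outlet amounts (n = n₀ + ν ξ):
  R: 220 − 2(92) = 36
  Q: 287 − 1(92) = 195
  M: 0 + 2(92) = 184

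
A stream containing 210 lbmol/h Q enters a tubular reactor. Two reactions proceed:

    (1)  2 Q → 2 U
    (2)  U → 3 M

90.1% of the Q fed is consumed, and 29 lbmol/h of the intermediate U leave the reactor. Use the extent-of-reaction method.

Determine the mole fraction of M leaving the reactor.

Conversion of Q: Q consumed = 2ξ₁ = 0.901 × 210 → ξ₁ = 94.61 lbmol/h.
U balance: n_U = 0 + 2ξ₁ − 1ξ₂ = 29 → ξ₂ = (2·94.61 − 29)/1 = 160.2 lbmol/h.
Outlet amounts (n = n₀ + Σ ν·ξ):
  Q: 210 − 2(94.61) = 20.79
  U: 0 + 2(94.61) − 1(160.2) = 29
  M: 0 + 3(160.2) = 480.6
Total out = 530.4 lbmol/h; y_M = 480.6 / 530.4 = 0.9061.

0.906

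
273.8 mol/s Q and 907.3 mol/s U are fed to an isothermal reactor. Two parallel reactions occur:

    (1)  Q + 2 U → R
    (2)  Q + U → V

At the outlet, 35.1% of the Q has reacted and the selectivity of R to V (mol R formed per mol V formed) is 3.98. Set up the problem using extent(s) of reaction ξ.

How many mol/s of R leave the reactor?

76.8 mol/s

Conversion of Q: Q consumed = 0.351 × 273.8 = 96.1 mol/s = 1ξ₁ + 1ξ₂.
Selectivity: 1ξ₁ / (1ξ₂) = 3.98 → ξ₁ = 3.98 ξ₂.
Substitute: (1·3.98 + 1) ξ₂ = 96.1 → ξ₂ = 19.3 mol/s, ξ₁ = 76.81 mol/s.
Outlet amounts (n = n₀ + Σ ν·ξ):
  Q: 273.8 − 1(76.81) − 1(19.3) = 177.7
  U: 907.3 − 2(76.81) − 1(19.3) = 734.4
  R: 0 + 1(76.81) = 76.81
  V: 0 + 1(19.3) = 19.3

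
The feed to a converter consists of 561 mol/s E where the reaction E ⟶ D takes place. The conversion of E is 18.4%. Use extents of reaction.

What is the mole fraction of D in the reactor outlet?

E reacted = 0.184 × 561 = 103.2 mol/s; ν_E = −1, so ξ = 103.2/1 = 103.2 mol/s.
Outlet amounts (n = n₀ + ν ξ):
  E: 561 − 1(103.2) = 457.8
  D: 0 + 1(103.2) = 103.2
Total out = 561 mol/s; y_D = 103.2 / 561 = 0.184.

0.184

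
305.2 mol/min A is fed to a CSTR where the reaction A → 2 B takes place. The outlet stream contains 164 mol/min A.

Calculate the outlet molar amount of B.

For A: n = n₀ − 1ξ → 164 = 305.2 − 1ξ, giving ξ = 141.2 mol/min.
Outlet amounts (n = n₀ + ν ξ):
  A: 305.2 − 1(141.2) = 164
  B: 0 + 2(141.2) = 282.4

282 mol/min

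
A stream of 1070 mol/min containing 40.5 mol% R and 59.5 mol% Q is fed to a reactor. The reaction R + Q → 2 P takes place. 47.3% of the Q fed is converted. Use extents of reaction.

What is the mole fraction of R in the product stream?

0.124

Q reacted = 0.473 × 636.6 = 301.1 mol/min; ν_Q = −1, so ξ = 301.1/1 = 301.1 mol/min.
Outlet amounts (n = n₀ + ν ξ):
  R: 433.4 − 1(301.1) = 132.2
  Q: 636.6 − 1(301.1) = 335.5
  P: 0 + 2(301.1) = 602.3
Total out = 1070 mol/min; y_R = 132.2 / 1070 = 0.1236.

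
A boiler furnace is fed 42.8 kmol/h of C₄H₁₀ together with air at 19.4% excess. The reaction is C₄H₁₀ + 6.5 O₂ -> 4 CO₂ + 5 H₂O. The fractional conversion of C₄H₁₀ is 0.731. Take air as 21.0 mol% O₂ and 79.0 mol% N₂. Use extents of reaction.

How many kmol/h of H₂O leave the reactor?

Stoichiometric O₂ = 6.5 × 42.8 = 278.2 kmol/h; O₂ fed = 278.2 × 1.194 = 332.2 kmol/h.
N₂ fed = 332.2 × 79/21 = 1250 kmol/h.
Fuel reacted = 0.731 × 42.8 → ξ = 31.29 kmol/h.
Outlet (n = n₀ + ν ξ):
  C₄H₁₀: 42.8 − 1(31.29) = 11.51
  O₂: 332.2 − 6.5(31.29) = 128.8
  N₂: 1250 (inert)
  CO₂: 0 + 4(31.29) = 125.1
  H₂O: 0 + 5(31.29) = 156.4

156 kmol/h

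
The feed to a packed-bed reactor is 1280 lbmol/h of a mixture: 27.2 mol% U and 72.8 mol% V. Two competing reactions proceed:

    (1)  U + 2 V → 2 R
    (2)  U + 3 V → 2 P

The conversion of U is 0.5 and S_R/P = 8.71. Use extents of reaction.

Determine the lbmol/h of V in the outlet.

566 lbmol/h

Conversion of U: U consumed = 0.5 × 348.2 = 174.1 lbmol/h = 1ξ₁ + 1ξ₂.
Selectivity: 2ξ₁ / (2ξ₂) = 8.71 → ξ₁ = 8.71 ξ₂.
Substitute: (1·8.71 + 1) ξ₂ = 174.1 → ξ₂ = 17.93 lbmol/h, ξ₁ = 156.2 lbmol/h.
Outlet amounts (n = n₀ + Σ ν·ξ):
  U: 348.2 − 1(156.2) − 1(17.93) = 174.1
  V: 931.8 − 2(156.2) − 3(17.93) = 565.8
  R: 0 + 2(156.2) = 312.3
  P: 0 + 2(17.93) = 35.86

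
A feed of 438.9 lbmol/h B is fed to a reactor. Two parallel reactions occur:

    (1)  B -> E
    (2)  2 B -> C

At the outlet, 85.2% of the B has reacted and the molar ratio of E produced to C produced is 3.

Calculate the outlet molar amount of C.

Conversion of B: B consumed = 0.852 × 438.9 = 373.9 lbmol/h = 1ξ₁ + 2ξ₂.
Selectivity: 1ξ₁ / (1ξ₂) = 3 → ξ₁ = 3 ξ₂.
Substitute: (1·3 + 2) ξ₂ = 373.9 → ξ₂ = 74.79 lbmol/h, ξ₁ = 224.4 lbmol/h.
Outlet amounts (n = n₀ + Σ ν·ξ):
  B: 438.9 − 1(224.4) − 2(74.79) = 64.96
  E: 0 + 1(224.4) = 224.4
  C: 0 + 1(74.79) = 74.79

74.8 lbmol/h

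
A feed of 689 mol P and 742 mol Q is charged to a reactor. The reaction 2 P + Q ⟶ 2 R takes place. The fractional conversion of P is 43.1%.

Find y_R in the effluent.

0.232

P reacted = 0.431 × 689 = 297 mol; ν_P = −2, so ξ = 297/2 = 148.5 mol.
Outlet amounts (n = n₀ + ν ξ):
  P: 689 − 2(148.5) = 392
  Q: 742 − 1(148.5) = 593.5
  R: 0 + 2(148.5) = 297
Total out = 1283 mol; y_R = 297 / 1283 = 0.2315.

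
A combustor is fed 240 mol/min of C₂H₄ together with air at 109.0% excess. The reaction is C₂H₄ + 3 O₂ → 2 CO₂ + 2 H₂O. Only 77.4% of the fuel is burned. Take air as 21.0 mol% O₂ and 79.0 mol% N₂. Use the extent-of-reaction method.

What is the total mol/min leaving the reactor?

7410 mol/min

Stoichiometric O₂ = 3 × 240 = 720 mol/min; O₂ fed = 720 × 2.090 = 1505 mol/min.
N₂ fed = 1505 × 79/21 = 5661 mol/min.
Fuel reacted = 0.774 × 240 → ξ = 185.8 mol/min.
Outlet (n = n₀ + ν ξ):
  C₂H₄: 240 − 1(185.8) = 54.24
  O₂: 1505 − 3(185.8) = 947.5
  N₂: 5661 (inert)
  CO₂: 0 + 2(185.8) = 371.5
  H₂O: 0 + 2(185.8) = 371.5
Total out = 54.24 + 947.5 + 5661 + 371.5 + 371.5 = 7406 mol/min.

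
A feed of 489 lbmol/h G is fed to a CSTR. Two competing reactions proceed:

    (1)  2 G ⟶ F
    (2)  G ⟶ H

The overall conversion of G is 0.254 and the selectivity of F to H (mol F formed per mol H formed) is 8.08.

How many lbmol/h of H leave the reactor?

7.24 lbmol/h

Conversion of G: G consumed = 0.254 × 489 = 124.2 lbmol/h = 2ξ₁ + 1ξ₂.
Selectivity: 1ξ₁ / (1ξ₂) = 8.08 → ξ₁ = 8.08 ξ₂.
Substitute: (2·8.08 + 1) ξ₂ = 124.2 → ξ₂ = 7.238 lbmol/h, ξ₁ = 58.48 lbmol/h.
Outlet amounts (n = n₀ + Σ ν·ξ):
  G: 489 − 2(58.48) − 1(7.238) = 364.8
  F: 0 + 1(58.48) = 58.48
  H: 0 + 1(7.238) = 7.238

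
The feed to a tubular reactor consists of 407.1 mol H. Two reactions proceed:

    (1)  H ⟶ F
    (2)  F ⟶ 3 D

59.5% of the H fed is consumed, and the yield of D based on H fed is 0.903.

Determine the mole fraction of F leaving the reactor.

0.184

Conversion of H: H consumed = 1ξ₁ = 0.595 × 407.1 → ξ₁ = 242.2 mol.
Yield of D: 3ξ₂ / 407.1 = 0.903 → ξ₂ = 122.5 mol.
Outlet amounts (n = n₀ + Σ ν·ξ):
  H: 407.1 − 1(242.2) = 164.9
  F: 0 + 1(242.2) − 1(122.5) = 119.7
  D: 0 + 3(122.5) = 367.6
Total out = 652.2 mol; y_F = 119.7 / 652.2 = 0.1835.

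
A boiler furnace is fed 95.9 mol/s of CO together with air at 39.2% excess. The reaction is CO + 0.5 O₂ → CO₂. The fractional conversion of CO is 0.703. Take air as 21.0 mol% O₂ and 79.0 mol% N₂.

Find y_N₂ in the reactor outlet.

Stoichiometric O₂ = 0.5 × 95.9 = 47.95 mol/s; O₂ fed = 47.95 × 1.392 = 66.75 mol/s.
N₂ fed = 66.75 × 79/21 = 251.1 mol/s.
Fuel reacted = 0.703 × 95.9 → ξ = 67.42 mol/s.
Outlet (n = n₀ + ν ξ):
  CO: 95.9 − 1(67.42) = 28.48
  O₂: 66.75 − 0.5(67.42) = 33.04
  N₂: 251.1 (inert)
  CO₂: 0 + 1(67.42) = 67.42
Total out = 380 mol/s; y_N₂ = 251.1 / 380 = 0.6607.

0.661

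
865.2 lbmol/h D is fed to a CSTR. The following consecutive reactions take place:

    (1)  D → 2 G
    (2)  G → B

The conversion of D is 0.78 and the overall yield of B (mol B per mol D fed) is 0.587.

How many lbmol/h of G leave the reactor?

Conversion of D: D consumed = 1ξ₁ = 0.78 × 865.2 → ξ₁ = 674.9 lbmol/h.
Yield of B: 1ξ₂ / 865.2 = 0.587 → ξ₂ = 507.9 lbmol/h.
Outlet amounts (n = n₀ + Σ ν·ξ):
  D: 865.2 − 1(674.9) = 190.3
  G: 0 + 2(674.9) − 1(507.9) = 841.8
  B: 0 + 1(507.9) = 507.9

842 lbmol/h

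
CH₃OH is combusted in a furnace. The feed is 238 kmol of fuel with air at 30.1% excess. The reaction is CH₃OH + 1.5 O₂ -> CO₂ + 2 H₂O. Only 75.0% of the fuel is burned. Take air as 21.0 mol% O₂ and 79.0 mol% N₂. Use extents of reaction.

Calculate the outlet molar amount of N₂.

1750 kmol

Stoichiometric O₂ = 1.5 × 238 = 357 kmol; O₂ fed = 357 × 1.301 = 464.5 kmol.
N₂ fed = 464.5 × 79/21 = 1747 kmol.
Fuel reacted = 0.75 × 238 → ξ = 178.5 kmol.
Outlet (n = n₀ + ν ξ):
  CH₃OH: 238 − 1(178.5) = 59.5
  O₂: 464.5 − 1.5(178.5) = 196.7
  N₂: 1747 (inert)
  CO₂: 0 + 1(178.5) = 178.5
  H₂O: 0 + 2(178.5) = 357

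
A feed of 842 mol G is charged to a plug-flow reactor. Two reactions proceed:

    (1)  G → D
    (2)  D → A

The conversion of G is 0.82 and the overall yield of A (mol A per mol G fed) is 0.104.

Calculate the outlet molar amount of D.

603 mol

Conversion of G: G consumed = 1ξ₁ = 0.82 × 842 → ξ₁ = 690.4 mol.
Yield of A: 1ξ₂ / 842 = 0.104 → ξ₂ = 87.57 mol.
Outlet amounts (n = n₀ + Σ ν·ξ):
  G: 842 − 1(690.4) = 151.6
  D: 0 + 1(690.4) − 1(87.57) = 602.9
  A: 0 + 1(87.57) = 87.57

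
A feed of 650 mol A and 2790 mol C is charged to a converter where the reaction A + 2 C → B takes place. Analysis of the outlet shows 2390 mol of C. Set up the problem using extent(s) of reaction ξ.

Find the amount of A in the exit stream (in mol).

For C: n = n₀ − 2ξ → 2390 = 2790 − 2ξ, giving ξ = 200 mol.
Outlet amounts (n = n₀ + ν ξ):
  A: 650 − 1(200) = 450
  C: 2790 − 2(200) = 2390
  B: 0 + 1(200) = 200

450 mol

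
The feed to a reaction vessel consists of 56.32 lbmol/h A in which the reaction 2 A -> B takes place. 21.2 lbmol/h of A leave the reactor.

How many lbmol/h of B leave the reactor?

17.6 lbmol/h

For A: n = n₀ − 2ξ → 21.2 = 56.32 − 2ξ, giving ξ = 17.56 lbmol/h.
Outlet amounts (n = n₀ + ν ξ):
  A: 56.32 − 2(17.56) = 21.2
  B: 0 + 1(17.56) = 17.56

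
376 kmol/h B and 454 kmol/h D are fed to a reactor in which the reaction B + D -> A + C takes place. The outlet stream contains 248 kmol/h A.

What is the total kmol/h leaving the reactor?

For A: n = n₀ + 1ξ → 248 = 0 + 1ξ, giving ξ = 248 kmol/h.
Outlet amounts (n = n₀ + ν ξ):
  B: 376 − 1(248) = 128
  D: 454 − 1(248) = 206
  A: 0 + 1(248) = 248
  C: 0 + 1(248) = 248
Total out = 128 + 206 + 248 + 248 = 830 kmol/h.

830 kmol/h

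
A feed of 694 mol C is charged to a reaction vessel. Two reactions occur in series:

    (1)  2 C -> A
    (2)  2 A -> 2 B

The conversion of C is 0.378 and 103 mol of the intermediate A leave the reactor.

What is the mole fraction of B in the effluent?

Conversion of C: C consumed = 2ξ₁ = 0.378 × 694 → ξ₁ = 131.2 mol.
A balance: n_A = 0 + 1ξ₁ − 2ξ₂ = 103 → ξ₂ = (1·131.2 − 103)/2 = 14.08 mol.
Outlet amounts (n = n₀ + Σ ν·ξ):
  C: 694 − 2(131.2) = 431.7
  A: 0 + 1(131.2) − 2(14.08) = 103
  B: 0 + 2(14.08) = 28.17
Total out = 562.8 mol; y_B = 28.17 / 562.8 = 0.05004.

0.05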